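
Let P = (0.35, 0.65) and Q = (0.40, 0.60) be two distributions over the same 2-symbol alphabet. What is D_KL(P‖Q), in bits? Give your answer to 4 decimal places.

D(P‖Q) = Σ p·log₂(p/q).
  0.35·log₂(0.35/0.40) = -0.06743
  0.65·log₂(0.65/0.60) = 0.07506
D(P‖Q) = 0.0076 bits.

0.0076 bits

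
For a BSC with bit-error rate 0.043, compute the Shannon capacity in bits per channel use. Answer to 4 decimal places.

Binary symmetric channel: C = 1 − h₂(ε) where h₂ is the binary entropy function.
h₂(0.043) = −0.043·log₂0.043 − 0.957·log₂0.957 = 0.2559.
C = 1 − 0.2559 = 0.7441 bits per channel use.

0.7441 bits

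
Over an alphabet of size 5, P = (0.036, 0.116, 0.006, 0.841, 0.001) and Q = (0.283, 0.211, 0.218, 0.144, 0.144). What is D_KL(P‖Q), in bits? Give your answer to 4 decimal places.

1.8957 bits

D(P‖Q) = Σ p·log₂(p/q).
  0.036·log₂(0.036/0.283) = -0.10709
  0.116·log₂(0.116/0.211) = -0.10012
  0.006·log₂(0.006/0.218) = -0.03110
  0.841·log₂(0.841/0.144) = 2.14122
  0.001·log₂(0.001/0.144) = -0.00717
D(P‖Q) = 1.8957 bits.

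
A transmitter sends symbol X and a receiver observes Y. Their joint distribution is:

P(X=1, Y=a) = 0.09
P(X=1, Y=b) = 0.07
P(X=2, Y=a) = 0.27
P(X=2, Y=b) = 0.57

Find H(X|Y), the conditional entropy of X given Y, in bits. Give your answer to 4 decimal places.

0.6108 bits

Chain rule: H(X|Y) = H(X,Y) − H(Y).
Marginals: p(X) = (0.1600, 0.8400), p(Y) = (0.3600, 0.6400).
H(X,Y) = 1.5535 bits; H(Y) = 0.9427 bits.
H(X|Y) = 1.5535 − 0.9427 = 0.6108 bits.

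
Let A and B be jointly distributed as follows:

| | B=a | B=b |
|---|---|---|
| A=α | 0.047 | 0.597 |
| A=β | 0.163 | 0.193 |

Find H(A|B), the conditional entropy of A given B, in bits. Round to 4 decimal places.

0.7948 bits

Marginals: p(A) = (0.6440, 0.3560), p(B) = (0.2100, 0.7900).
H(A|B) = Σ p(B) · H(A|B=·).
  B=a: p=0.2100, H(A|B=a) = 0.7671
  B=b: p=0.7900, H(A|B=b) = 0.8021
Weighted sum = 0.7948 bits.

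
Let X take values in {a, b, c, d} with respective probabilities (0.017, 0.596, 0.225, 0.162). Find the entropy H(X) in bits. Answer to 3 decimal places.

H(X) = −Σ p·log₂ p.
  −(0.017)·log₂(0.017) = 0.0999
  −(0.596)·log₂(0.596) = 0.4450
  −(0.225)·log₂(0.225) = 0.4842
  −(0.162)·log₂(0.162) = 0.4254
Sum: 0.0999 + 0.4450 + 0.4842 + 0.4254 = 1.455 bits.

1.455 bits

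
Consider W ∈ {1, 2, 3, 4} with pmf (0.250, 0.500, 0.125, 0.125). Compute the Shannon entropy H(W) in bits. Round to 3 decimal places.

H(W) = −Σ p·log₂ p.
  −(0.250)·log₂(0.250) = 0.5000
  −(0.500)·log₂(0.500) = 0.5000
  −(0.125)·log₂(0.125) = 0.3750
  −(0.125)·log₂(0.125) = 0.3750
Sum: 0.5000 + 0.5000 + 0.3750 + 0.3750 = 1.750 bits.

1.750 bits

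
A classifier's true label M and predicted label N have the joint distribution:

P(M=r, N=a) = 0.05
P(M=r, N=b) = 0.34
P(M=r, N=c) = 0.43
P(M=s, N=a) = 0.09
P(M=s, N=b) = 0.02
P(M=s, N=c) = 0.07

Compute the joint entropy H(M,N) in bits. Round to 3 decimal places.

1.963 bits

H(M,N) = −Σ p(x,y)·log₂ p(x,y) over all 6 cells.
  cell (r,a): −0.05·log₂0.05 = 0.2161
  cell (r,b): −0.34·log₂0.34 = 0.5292
  cell (r,c): −0.43·log₂0.43 = 0.5236
  cell (s,a): −0.09·log₂0.09 = 0.3127
  cell (s,b): −0.02·log₂0.02 = 0.1129
  cell (s,c): −0.07·log₂0.07 = 0.2686
Sum = 1.963 bits.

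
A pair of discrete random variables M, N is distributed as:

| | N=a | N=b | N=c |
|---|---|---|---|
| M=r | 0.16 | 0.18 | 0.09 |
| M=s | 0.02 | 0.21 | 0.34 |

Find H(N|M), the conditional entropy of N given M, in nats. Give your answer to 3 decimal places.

0.908 nats

Chain rule: H(N|M) = H(M,N) − H(M).
Marginals: p(M) = (0.4300, 0.5700), p(N) = (0.1800, 0.3900, 0.4300).
H(M,N) = 1.5914 nats; H(M) = 0.6833 nats.
H(N|M) = 1.5914 − 0.6833 = 0.908 nats.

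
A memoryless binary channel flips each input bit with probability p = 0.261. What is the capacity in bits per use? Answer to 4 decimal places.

0.1717 bits

Binary symmetric channel: C = 1 − h₂(ε) where h₂ is the binary entropy function.
h₂(0.261) = −0.261·log₂0.261 − 0.739·log₂0.739 = 0.8283.
C = 1 − 0.8283 = 0.1717 bits per channel use.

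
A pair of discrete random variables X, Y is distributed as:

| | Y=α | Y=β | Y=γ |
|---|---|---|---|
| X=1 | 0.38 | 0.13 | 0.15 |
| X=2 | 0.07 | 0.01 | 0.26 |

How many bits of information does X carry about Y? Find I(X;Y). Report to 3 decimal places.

0.204 bits

Marginals: p(X) = (0.6600, 0.3400), p(Y) = (0.4500, 0.1400, 0.4100).
I(X;Y) = H(X) + H(Y) − H(X,Y).
H(X) = 0.9248, H(Y) = 1.4429, H(X,Y) = 2.1639.
I(X;Y) = 0.9248 + 1.4429 − 2.1639 = 0.204 bits.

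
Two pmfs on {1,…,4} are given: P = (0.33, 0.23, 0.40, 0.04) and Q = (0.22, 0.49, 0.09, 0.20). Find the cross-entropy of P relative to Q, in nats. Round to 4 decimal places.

H(P,Q) = −Σ p·ln q.
  −0.33·ln(0.22) = 0.49966
  −0.23·ln(0.49) = 0.16407
  −0.40·ln(0.09) = 0.96318
  −0.04·ln(0.20) = 0.06438
H(P,Q) = 1.6913 nats.

1.6913 nats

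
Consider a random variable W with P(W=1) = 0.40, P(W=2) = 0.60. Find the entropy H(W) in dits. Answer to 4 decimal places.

H(W) = −Σ p·log₁₀ p.
  −(0.40)·log₁₀(0.40) = 0.15918
  −(0.60)·log₁₀(0.60) = 0.13311
Sum: 0.15918 + 0.13311 = 0.2923 dits.

0.2923 dits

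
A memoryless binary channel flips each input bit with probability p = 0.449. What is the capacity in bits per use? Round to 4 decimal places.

0.0075 bits

Binary symmetric channel: C = 1 − h₂(ε) where h₂ is the binary entropy function.
h₂(0.449) = −0.449·log₂0.449 − 0.551·log₂0.551 = 0.9925.
C = 1 − 0.9925 = 0.0075 bits per channel use.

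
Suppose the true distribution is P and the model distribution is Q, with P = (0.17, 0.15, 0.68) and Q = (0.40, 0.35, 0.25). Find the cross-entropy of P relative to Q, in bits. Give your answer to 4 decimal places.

H(P,Q) = −Σ p·log₂ q.
  −0.17·log₂(0.40) = 0.22473
  −0.15·log₂(0.35) = 0.22719
  −0.68·log₂(0.25) = 1.36000
H(P,Q) = 1.8119 bits.

1.8119 bits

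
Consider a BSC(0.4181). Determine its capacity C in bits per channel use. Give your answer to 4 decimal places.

Binary symmetric channel: C = 1 − h₂(ε) where h₂ is the binary entropy function.
h₂(0.4181) = −0.4181·log₂0.4181 − 0.5819·log₂0.5819 = 0.9806.
C = 1 − 0.9806 = 0.0194 bits per channel use.

0.0194 bits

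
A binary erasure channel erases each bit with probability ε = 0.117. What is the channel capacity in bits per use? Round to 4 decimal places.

Binary erasure channel: capacity C = 1 − ε.
C = 1 − 0.117 = 0.8830 bits per channel use.

0.8830 bits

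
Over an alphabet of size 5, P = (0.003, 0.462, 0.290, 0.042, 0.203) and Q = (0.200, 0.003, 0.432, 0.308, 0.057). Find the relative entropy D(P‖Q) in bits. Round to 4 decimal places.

3.4236 bits

D(P‖Q) = Σ p·log₂(p/q).
  0.003·log₂(0.003/0.200) = -0.01818
  0.462·log₂(0.462/0.003) = 3.35726
  0.290·log₂(0.290/0.432) = -0.16674
  0.042·log₂(0.042/0.308) = -0.12073
  0.203·log₂(0.203/0.057) = 0.37199
D(P‖Q) = 3.4236 bits.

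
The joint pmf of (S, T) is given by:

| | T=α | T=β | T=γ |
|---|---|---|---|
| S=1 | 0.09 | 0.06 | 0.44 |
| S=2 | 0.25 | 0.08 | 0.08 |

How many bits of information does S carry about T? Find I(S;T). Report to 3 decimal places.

0.233 bits

Marginals: p(S) = (0.5900, 0.4100), p(T) = (0.3400, 0.1400, 0.5200).
I(S;T) = Σ p(x,y)·log₂[p(x,y)/(p(x)p(y))].
  (1,α): 0.09·log₂(0.4487) = -0.1041
  (1,β): 0.06·log₂(0.7264) = -0.0277
  (1,γ): 0.44·log₂(1.4342) = 0.2289
  (2,α): 0.25·log₂(1.7934) = 0.2107
  (2,β): 0.08·log₂(1.3937) = 0.0383
  (2,γ): 0.08·log₂(0.3752) = -0.1131
Sum = 0.233 bits.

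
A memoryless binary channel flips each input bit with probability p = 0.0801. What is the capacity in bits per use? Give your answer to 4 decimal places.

Binary symmetric channel: C = 1 − h₂(ε) where h₂ is the binary entropy function.
h₂(0.0801) = −0.0801·log₂0.0801 − 0.9199·log₂0.9199 = 0.4025.
C = 1 − 0.4025 = 0.5975 bits per channel use.

0.5975 bits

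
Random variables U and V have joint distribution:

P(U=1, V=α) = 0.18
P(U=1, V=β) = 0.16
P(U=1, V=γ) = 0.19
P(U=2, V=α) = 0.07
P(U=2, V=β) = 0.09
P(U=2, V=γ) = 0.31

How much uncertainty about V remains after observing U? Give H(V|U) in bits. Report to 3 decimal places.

1.431 bits

Chain rule: H(V|U) = H(U,V) − H(U).
Marginals: p(U) = (0.5300, 0.4700), p(V) = (0.2500, 0.2500, 0.5000).
H(U,V) = 2.4286 bits; H(U) = 0.9974 bits.
H(V|U) = 2.4286 − 0.9974 = 1.431 bits.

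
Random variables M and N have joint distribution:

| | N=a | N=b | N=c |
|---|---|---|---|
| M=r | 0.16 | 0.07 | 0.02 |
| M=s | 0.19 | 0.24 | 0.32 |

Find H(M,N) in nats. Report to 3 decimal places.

H(M,N) = −Σ p(x,y)·ln p(x,y) over all 6 cells.
  cell (r,a): −0.16·ln0.16 = 0.2932
  cell (r,b): −0.07·ln0.07 = 0.1861
  cell (r,c): −0.02·ln0.02 = 0.0782
  cell (s,a): −0.19·ln0.19 = 0.3155
  cell (s,b): −0.24·ln0.24 = 0.3425
  cell (s,c): −0.32·ln0.32 = 0.3646
Sum = 1.580 nats.

1.580 nats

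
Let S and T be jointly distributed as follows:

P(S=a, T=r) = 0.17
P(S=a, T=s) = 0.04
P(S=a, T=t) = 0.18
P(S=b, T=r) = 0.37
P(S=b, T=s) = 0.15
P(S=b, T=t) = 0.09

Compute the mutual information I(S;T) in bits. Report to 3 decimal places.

0.091 bits

Marginals: p(S) = (0.3900, 0.6100), p(T) = (0.5400, 0.1900, 0.2700).
I(S;T) = H(S) + H(T) − H(S,T).
H(S) = 0.9648, H(T) = 1.4453, H(S,T) = 2.3196.
I(S;T) = 0.9648 + 1.4453 − 2.3196 = 0.091 bits.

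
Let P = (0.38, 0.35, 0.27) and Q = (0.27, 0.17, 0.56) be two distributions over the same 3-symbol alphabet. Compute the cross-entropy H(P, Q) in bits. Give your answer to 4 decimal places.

H(P,Q) = −Σ p·log₂ q.
  −0.38·log₂(0.27) = 0.71781
  −0.35·log₂(0.17) = 0.89474
  −0.27·log₂(0.56) = 0.22586
H(P,Q) = 1.8384 bits.

1.8384 bits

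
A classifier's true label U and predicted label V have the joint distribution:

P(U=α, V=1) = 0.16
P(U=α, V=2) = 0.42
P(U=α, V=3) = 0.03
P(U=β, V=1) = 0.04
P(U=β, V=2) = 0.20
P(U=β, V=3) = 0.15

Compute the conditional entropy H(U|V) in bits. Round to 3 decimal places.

0.824 bits

Marginals: p(U) = (0.6100, 0.3900), p(V) = (0.2000, 0.6200, 0.1800).
H(U|V) = Σ p(V) · H(U|V=·).
  V=1: p=0.2000, H(U|V=1) = 0.7219
  V=2: p=0.6200, H(U|V=2) = 0.9072
  V=3: p=0.1800, H(U|V=3) = 0.6500
Weighted sum = 0.824 bits.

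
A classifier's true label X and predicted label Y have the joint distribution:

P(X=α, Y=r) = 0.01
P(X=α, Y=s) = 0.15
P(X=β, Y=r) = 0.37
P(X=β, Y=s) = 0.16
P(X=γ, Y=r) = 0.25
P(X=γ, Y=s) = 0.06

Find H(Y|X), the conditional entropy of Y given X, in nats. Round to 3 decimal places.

0.514 nats

Chain rule: H(Y|X) = H(X,Y) − H(X).
Marginals: p(X) = (0.1600, 0.5300, 0.3100), p(Y) = (0.6300, 0.3700).
H(X,Y) = 1.5071 nats; H(X) = 0.9928 nats.
H(Y|X) = 1.5071 − 0.9928 = 0.514 nats.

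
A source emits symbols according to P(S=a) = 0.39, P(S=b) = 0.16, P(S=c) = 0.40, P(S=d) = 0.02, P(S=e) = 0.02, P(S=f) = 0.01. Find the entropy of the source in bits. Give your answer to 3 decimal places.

H(S) = −Σ p·log₂ p.
  −(0.39)·log₂(0.39) = 0.5298
  −(0.16)·log₂(0.16) = 0.4230
  −(0.40)·log₂(0.40) = 0.5288
  −(0.02)·log₂(0.02) = 0.1129
  −(0.02)·log₂(0.02) = 0.1129
  −(0.01)·log₂(0.01) = 0.0664
Sum: 0.5298 + 0.4230 + 0.5288 + 0.1129 + 0.1129 + 0.0664 = 1.774 bits.

1.774 bits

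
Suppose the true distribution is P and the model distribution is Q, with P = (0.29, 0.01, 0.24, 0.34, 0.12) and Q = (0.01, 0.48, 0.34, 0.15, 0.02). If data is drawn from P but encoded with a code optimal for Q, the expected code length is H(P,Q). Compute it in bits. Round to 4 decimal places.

H(P,Q) = −Σ p·log₂ q.
  −0.29·log₂(0.01) = 1.92672
  −0.01·log₂(0.48) = 0.01059
  −0.24·log₂(0.34) = 0.37353
  −0.34·log₂(0.15) = 0.93057
  −0.12·log₂(0.02) = 0.67726
H(P,Q) = 3.9187 bits.

3.9187 bits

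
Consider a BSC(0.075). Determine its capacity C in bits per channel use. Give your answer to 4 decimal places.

0.6157 bits

Binary symmetric channel: C = 1 − h₂(ε) where h₂ is the binary entropy function.
h₂(0.075) = −0.075·log₂0.075 − 0.925·log₂0.925 = 0.3843.
C = 1 − 0.3843 = 0.6157 bits per channel use.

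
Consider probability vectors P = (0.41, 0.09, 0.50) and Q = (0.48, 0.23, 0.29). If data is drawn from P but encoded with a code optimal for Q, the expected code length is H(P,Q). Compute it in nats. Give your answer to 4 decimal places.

H(P,Q) = −Σ p·ln q.
  −0.41·ln(0.48) = 0.30093
  −0.09·ln(0.23) = 0.13227
  −0.50·ln(0.29) = 0.61894
H(P,Q) = 1.0521 nats.

1.0521 nats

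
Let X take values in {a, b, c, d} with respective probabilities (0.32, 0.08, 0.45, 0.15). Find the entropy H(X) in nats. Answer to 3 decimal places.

H(X) = −Σ p·ln p.
  −(0.32)·ln(0.32) = 0.3646
  −(0.08)·ln(0.08) = 0.2021
  −(0.45)·ln(0.45) = 0.3593
  −(0.15)·ln(0.15) = 0.2846
Sum: 0.3646 + 0.2021 + 0.3593 + 0.2846 = 1.211 nats.

1.211 nats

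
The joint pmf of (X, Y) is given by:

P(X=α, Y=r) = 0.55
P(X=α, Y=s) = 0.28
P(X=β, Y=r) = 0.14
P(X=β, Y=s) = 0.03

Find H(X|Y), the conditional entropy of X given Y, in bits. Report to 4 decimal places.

Chain rule: H(X|Y) = H(X,Y) − H(Y).
Marginals: p(X) = (0.8300, 0.1700), p(Y) = (0.6900, 0.3100).
H(X,Y) = 1.5375 bits; H(Y) = 0.8932 bits.
H(X|Y) = 1.5375 − 0.8932 = 0.6443 bits.

0.6443 bits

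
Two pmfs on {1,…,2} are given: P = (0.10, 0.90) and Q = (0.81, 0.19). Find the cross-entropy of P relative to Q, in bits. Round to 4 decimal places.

2.1867 bits

H(P,Q) = −Σ p·log₂ q.
  −0.10·log₂(0.81) = 0.03040
  −0.90·log₂(0.19) = 2.15634
H(P,Q) = 2.1867 bits.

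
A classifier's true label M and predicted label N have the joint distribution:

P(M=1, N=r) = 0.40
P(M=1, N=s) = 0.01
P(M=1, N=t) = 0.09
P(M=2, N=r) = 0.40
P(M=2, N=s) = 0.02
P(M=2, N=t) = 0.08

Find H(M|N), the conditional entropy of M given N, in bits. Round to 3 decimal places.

0.997 bits

Marginals: p(M) = (0.5000, 0.5000), p(N) = (0.8000, 0.0300, 0.1700).
H(M|N) = Σ p(N) · H(M|N=·).
  N=r: p=0.8000, H(M|N=r) = 1.0000
  N=s: p=0.0300, H(M|N=s) = 0.9183
  N=t: p=0.1700, H(M|N=t) = 0.9975
Weighted sum = 0.997 bits.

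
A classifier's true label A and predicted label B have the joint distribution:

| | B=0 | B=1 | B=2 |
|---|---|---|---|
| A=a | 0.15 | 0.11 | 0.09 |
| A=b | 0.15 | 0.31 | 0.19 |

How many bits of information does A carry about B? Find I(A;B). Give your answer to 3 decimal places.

Marginals: p(A) = (0.3500, 0.6500), p(B) = (0.3000, 0.4200, 0.2800).
I(A;B) = Σ p(x,y)·log₂[p(x,y)/(p(x)p(y))].
  (a,0): 0.15·log₂(1.4286) = 0.0772
  (a,1): 0.11·log₂(0.7483) = -0.0460
  (a,2): 0.09·log₂(0.9184) = -0.0111
  (b,0): 0.15·log₂(0.7692) = -0.0568
  (b,1): 0.31·log₂(1.1355) = 0.0568
  (b,2): 0.19·log₂(1.0440) = 0.0118
Sum = 0.032 bits.

0.032 bits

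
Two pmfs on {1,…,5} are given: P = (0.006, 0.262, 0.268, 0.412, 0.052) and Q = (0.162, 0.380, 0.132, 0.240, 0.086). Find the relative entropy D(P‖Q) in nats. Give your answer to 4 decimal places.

D(P‖Q) = Σ p·ln(p/q).
  0.006·ln(0.006/0.162) = -0.01978
  0.262·ln(0.262/0.380) = -0.09742
  0.268·ln(0.268/0.132) = 0.18979
  0.412·ln(0.412/0.240) = 0.22264
  0.052·ln(0.052/0.086) = -0.02616
D(P‖Q) = 0.2691 nats.

0.2691 nats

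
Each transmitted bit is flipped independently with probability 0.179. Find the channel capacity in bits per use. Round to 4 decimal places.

Binary symmetric channel: C = 1 − h₂(ε) where h₂ is the binary entropy function.
h₂(0.179) = −0.179·log₂0.179 − 0.821·log₂0.821 = 0.6779.
C = 1 − 0.6779 = 0.3221 bits per channel use.

0.3221 bits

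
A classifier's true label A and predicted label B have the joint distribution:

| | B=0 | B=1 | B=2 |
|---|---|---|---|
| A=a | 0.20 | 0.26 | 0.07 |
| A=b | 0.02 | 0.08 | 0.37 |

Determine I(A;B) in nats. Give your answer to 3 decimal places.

0.246 nats

Marginals: p(A) = (0.5300, 0.4700), p(B) = (0.2200, 0.3400, 0.4400).
I(A;B) = Σ p(x,y)·ln[p(x,y)/(p(x)p(y))].
  (a,0): 0.20·ln(1.7153) = 0.1079
  (a,1): 0.26·ln(1.4428) = 0.0953
  (a,2): 0.07·ln(0.3002) = -0.0842
  (b,0): 0.02·ln(0.1934) = -0.0329
  (b,1): 0.08·ln(0.5006) = -0.0554
  (b,2): 0.37·ln(1.7892) = 0.2152
Sum = 0.246 nats.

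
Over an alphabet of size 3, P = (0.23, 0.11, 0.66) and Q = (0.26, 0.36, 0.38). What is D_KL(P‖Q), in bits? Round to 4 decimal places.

D(P‖Q) = Σ p·log₂(p/q).
  0.23·log₂(0.23/0.26) = -0.04068
  0.11·log₂(0.11/0.36) = -0.18815
  0.66·log₂(0.66/0.38) = 0.52567
D(P‖Q) = 0.2968 bits.

0.2968 bits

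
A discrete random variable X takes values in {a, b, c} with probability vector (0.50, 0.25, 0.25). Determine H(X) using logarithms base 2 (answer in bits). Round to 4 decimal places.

1.5000 bits

H(X) = −Σ p·log₂ p.
  −(0.50)·log₂(0.50) = 0.50000
  −(0.25)·log₂(0.25) = 0.50000
  −(0.25)·log₂(0.25) = 0.50000
Sum: 0.50000 + 0.50000 + 0.50000 = 1.5000 bits.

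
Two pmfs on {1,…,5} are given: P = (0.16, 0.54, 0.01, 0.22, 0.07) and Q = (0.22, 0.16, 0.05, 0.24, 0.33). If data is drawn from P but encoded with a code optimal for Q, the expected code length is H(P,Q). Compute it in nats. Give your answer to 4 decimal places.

1.6534 nats

H(P,Q) = −Σ p·ln q.
  −0.16·ln(0.22) = 0.24226
  −0.54·ln(0.16) = 0.98959
  −0.01·ln(0.05) = 0.02996
  −0.22·ln(0.24) = 0.31397
  −0.07·ln(0.33) = 0.07761
H(P,Q) = 1.6534 nats.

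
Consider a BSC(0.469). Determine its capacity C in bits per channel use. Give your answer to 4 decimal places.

Binary symmetric channel: C = 1 − h₂(ε) where h₂ is the binary entropy function.
h₂(0.469) = −0.469·log₂0.469 − 0.531·log₂0.531 = 0.9972.
C = 1 − 0.9972 = 0.0028 bits per channel use.

0.0028 bits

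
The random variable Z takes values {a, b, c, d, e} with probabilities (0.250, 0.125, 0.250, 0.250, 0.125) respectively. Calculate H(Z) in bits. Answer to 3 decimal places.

H(Z) = −Σ p·log₂ p.
  −(0.250)·log₂(0.250) = 0.5000
  −(0.125)·log₂(0.125) = 0.3750
  −(0.250)·log₂(0.250) = 0.5000
  −(0.250)·log₂(0.250) = 0.5000
  −(0.125)·log₂(0.125) = 0.3750
Sum: 0.5000 + 0.3750 + 0.5000 + 0.5000 + 0.3750 = 2.250 bits.

2.250 bits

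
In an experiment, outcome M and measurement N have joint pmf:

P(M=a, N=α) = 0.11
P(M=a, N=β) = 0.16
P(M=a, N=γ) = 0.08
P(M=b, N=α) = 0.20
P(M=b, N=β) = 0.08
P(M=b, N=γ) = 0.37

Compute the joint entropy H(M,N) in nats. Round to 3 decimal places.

H(M,N) = −Σ p(x,y)·ln p(x,y) over all 6 cells.
  cell (a,α): −0.11·ln0.11 = 0.2428
  cell (a,β): −0.16·ln0.16 = 0.2932
  cell (a,γ): −0.08·ln0.08 = 0.2021
  cell (b,α): −0.20·ln0.20 = 0.3219
  cell (b,β): −0.08·ln0.08 = 0.2021
  cell (b,γ): −0.37·ln0.37 = 0.3679
Sum = 1.630 nats.

1.630 nats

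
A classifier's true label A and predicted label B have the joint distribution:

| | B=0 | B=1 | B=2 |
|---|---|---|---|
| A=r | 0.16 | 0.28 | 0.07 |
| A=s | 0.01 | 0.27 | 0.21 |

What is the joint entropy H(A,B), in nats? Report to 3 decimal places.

H(A,B) = −Σ p(x,y)·ln p(x,y) over all 6 cells.
  cell (r,0): −0.16·ln0.16 = 0.2932
  cell (r,1): −0.28·ln0.28 = 0.3564
  cell (r,2): −0.07·ln0.07 = 0.1861
  cell (s,0): −0.01·ln0.01 = 0.0461
  cell (s,1): −0.27·ln0.27 = 0.3535
  cell (s,2): −0.21·ln0.21 = 0.3277
Sum = 1.563 nats.

1.563 nats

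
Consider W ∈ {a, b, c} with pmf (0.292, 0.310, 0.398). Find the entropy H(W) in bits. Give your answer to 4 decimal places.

H(W) = −Σ p·log₂ p.
  −(0.292)·log₂(0.292) = 0.51858
  −(0.310)·log₂(0.310) = 0.52379
  −(0.398)·log₂(0.398) = 0.52901
Sum: 0.51858 + 0.52379 + 0.52901 = 1.5714 bits.

1.5714 bits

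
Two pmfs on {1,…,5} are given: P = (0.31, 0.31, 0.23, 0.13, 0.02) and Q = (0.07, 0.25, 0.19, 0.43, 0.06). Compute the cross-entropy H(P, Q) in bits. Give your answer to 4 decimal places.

2.5998 bits

H(P,Q) = −Σ p·log₂ q.
  −0.31·log₂(0.07) = 1.18932
  −0.31·log₂(0.25) = 0.62000
  −0.23·log₂(0.19) = 0.55106
  −0.13·log₂(0.43) = 0.15829
  −0.02·log₂(0.06) = 0.08118
H(P,Q) = 2.5998 bits.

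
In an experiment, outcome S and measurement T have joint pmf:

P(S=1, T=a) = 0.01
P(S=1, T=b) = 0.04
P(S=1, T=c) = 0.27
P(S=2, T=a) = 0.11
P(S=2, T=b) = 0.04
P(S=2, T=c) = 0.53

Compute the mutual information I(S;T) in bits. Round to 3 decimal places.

Marginals: p(S) = (0.3200, 0.6800), p(T) = (0.1200, 0.0800, 0.8000).
I(S;T) = Σ p(x,y)·log₂[p(x,y)/(p(x)p(y))].
  (1,a): 0.01·log₂(0.2604) = -0.0194
  (1,b): 0.04·log₂(1.5625) = 0.0258
  (1,c): 0.27·log₂(1.0547) = 0.0207
  (2,a): 0.11·log₂(1.3480) = 0.0474
  (2,b): 0.04·log₂(0.7353) = -0.0177
  (2,c): 0.53·log₂(0.9743) = -0.0199
Sum = 0.037 bits.

0.037 bits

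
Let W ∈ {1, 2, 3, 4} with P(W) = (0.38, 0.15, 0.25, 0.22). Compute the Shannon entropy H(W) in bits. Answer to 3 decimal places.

1.922 bits

H(W) = −Σ p·log₂ p.
  −(0.38)·log₂(0.38) = 0.5305
  −(0.15)·log₂(0.15) = 0.4105
  −(0.25)·log₂(0.25) = 0.5000
  −(0.22)·log₂(0.22) = 0.4806
Sum: 0.5305 + 0.4105 + 0.5000 + 0.4806 = 1.922 bits.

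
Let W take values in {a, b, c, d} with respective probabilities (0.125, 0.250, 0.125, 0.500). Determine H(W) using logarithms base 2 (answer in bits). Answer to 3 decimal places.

1.750 bits

H(W) = −Σ p·log₂ p.
  −(0.125)·log₂(0.125) = 0.3750
  −(0.250)·log₂(0.250) = 0.5000
  −(0.125)·log₂(0.125) = 0.3750
  −(0.500)·log₂(0.500) = 0.5000
Sum: 0.3750 + 0.5000 + 0.3750 + 0.5000 = 1.750 bits.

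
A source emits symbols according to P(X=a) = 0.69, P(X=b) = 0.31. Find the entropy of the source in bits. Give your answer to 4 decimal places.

H(X) = −Σ p·log₂ p.
  −(0.69)·log₂(0.69) = 0.36938
  −(0.31)·log₂(0.31) = 0.52379
Sum: 0.36938 + 0.52379 = 0.8932 bits.

0.8932 bits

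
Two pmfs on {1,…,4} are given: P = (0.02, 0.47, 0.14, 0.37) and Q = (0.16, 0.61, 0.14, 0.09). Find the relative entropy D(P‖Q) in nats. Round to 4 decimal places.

0.3589 nats

D(P‖Q) = Σ p·ln(p/q).
  0.02·ln(0.02/0.16) = -0.04159
  0.47·ln(0.47/0.61) = -0.12254
  0.14·ln(0.14/0.14) = 0.00000
  0.37·ln(0.37/0.09) = 0.52307
D(P‖Q) = 0.3589 nats.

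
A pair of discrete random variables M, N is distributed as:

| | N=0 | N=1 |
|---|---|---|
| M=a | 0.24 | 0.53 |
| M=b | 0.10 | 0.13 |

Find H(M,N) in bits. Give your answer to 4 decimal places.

H(M,N) = −Σ p(x,y)·log₂ p(x,y) over all 4 cells.
  cell (a,0): −0.24·log₂0.24 = 0.49413
  cell (a,1): −0.53·log₂0.53 = 0.48545
  cell (b,0): −0.10·log₂0.10 = 0.33219
  cell (b,1): −0.13·log₂0.13 = 0.38264
Sum = 1.6944 bits.

1.6944 bits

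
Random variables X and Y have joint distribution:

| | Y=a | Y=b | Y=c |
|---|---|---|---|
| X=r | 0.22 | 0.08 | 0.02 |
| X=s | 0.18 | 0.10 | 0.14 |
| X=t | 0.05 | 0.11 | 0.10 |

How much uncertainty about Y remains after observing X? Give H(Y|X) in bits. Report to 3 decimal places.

1.401 bits

Marginals: p(X) = (0.3200, 0.4200, 0.2600), p(Y) = (0.4500, 0.2900, 0.2600).
H(Y|X) = Σ p(X) · H(Y|X=·).
  X=r: p=0.3200, H(Y|X=r) = 1.1216
  X=s: p=0.4200, H(Y|X=s) = 1.5452
  X=t: p=0.2600, H(Y|X=t) = 1.5126
Weighted sum = 1.401 bits.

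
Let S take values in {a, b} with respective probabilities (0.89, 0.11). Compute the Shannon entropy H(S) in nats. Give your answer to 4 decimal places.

H(S) = −Σ p·ln p.
  −(0.89)·ln(0.89) = 0.10372
  −(0.11)·ln(0.11) = 0.24280
Sum: 0.10372 + 0.24280 = 0.3465 nats.

0.3465 nats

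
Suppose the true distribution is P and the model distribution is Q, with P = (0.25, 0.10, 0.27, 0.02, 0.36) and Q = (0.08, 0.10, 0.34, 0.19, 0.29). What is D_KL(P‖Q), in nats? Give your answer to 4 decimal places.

D(P‖Q) = Σ p·ln(p/q).
  0.25·ln(0.25/0.08) = 0.28486
  0.10·ln(0.10/0.10) = 0.00000
  0.27·ln(0.27/0.34) = -0.06224
  0.02·ln(0.02/0.19) = -0.04503
  0.36·ln(0.36/0.29) = 0.07784
D(P‖Q) = 0.2554 nats.

0.2554 nats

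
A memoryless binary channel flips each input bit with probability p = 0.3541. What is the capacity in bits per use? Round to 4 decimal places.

0.0623 bits

Binary symmetric channel: C = 1 − h₂(ε) where h₂ is the binary entropy function.
h₂(0.3541) = −0.3541·log₂0.3541 − 0.6459·log₂0.6459 = 0.9377.
C = 1 − 0.9377 = 0.0623 bits per channel use.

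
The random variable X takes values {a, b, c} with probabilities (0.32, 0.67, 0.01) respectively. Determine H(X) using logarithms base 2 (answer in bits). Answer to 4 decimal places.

H(X) = −Σ p·log₂ p.
  −(0.32)·log₂(0.32) = 0.52603
  −(0.67)·log₂(0.67) = 0.38710
  −(0.01)·log₂(0.01) = 0.06644
Sum: 0.52603 + 0.38710 + 0.06644 = 0.9796 bits.

0.9796 bits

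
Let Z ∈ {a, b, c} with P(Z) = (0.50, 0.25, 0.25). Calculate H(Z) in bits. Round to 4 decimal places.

H(Z) = −Σ p·log₂ p.
  −(0.50)·log₂(0.50) = 0.50000
  −(0.25)·log₂(0.25) = 0.50000
  −(0.25)·log₂(0.25) = 0.50000
Sum: 0.50000 + 0.50000 + 0.50000 = 1.5000 bits.

1.5000 bits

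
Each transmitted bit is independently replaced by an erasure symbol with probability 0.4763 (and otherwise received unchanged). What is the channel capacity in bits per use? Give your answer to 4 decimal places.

0.5237 bits

Binary erasure channel: capacity C = 1 − ε.
C = 1 − 0.4763 = 0.5237 bits per channel use.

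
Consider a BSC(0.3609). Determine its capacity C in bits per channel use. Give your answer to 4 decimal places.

Binary symmetric channel: C = 1 − h₂(ε) where h₂ is the binary entropy function.
h₂(0.3609) = −0.3609·log₂0.3609 − 0.6391·log₂0.6391 = 0.9434.
C = 1 − 0.9434 = 0.0566 bits per channel use.

0.0566 bits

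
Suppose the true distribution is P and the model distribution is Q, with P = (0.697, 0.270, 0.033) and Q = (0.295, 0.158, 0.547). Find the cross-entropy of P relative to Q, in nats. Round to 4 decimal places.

1.3690 nats

H(P,Q) = −Σ p·ln q.
  −0.697·ln(0.295) = 0.85088
  −0.270·ln(0.158) = 0.49819
  −0.033·ln(0.547) = 0.01991
H(P,Q) = 1.3690 nats.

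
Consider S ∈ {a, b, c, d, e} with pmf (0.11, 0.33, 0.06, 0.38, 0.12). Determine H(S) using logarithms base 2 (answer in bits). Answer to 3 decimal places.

2.019 bits

H(S) = −Σ p·log₂ p.
  −(0.11)·log₂(0.11) = 0.3503
  −(0.33)·log₂(0.33) = 0.5278
  −(0.06)·log₂(0.06) = 0.2435
  −(0.38)·log₂(0.38) = 0.5305
  −(0.12)·log₂(0.12) = 0.3671
Sum: 0.3503 + 0.5278 + 0.2435 + 0.5305 + 0.3671 = 2.019 bits.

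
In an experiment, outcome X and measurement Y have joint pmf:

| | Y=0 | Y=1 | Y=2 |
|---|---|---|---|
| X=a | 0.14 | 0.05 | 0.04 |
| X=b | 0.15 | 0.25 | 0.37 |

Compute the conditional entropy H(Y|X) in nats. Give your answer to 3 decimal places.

Marginals: p(X) = (0.2300, 0.7700), p(Y) = (0.2900, 0.3000, 0.4100).
H(Y|X) = Σ p(X) · H(Y|X=·).
  X=a: p=0.2300, H(Y|X=a) = 0.9381
  X=b: p=0.7700, H(Y|X=b) = 1.0361
Weighted sum = 1.014 nats.

1.014 nats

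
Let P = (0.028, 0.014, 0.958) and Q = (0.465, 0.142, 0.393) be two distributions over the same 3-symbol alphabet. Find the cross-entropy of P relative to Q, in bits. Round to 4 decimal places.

H(P,Q) = −Σ p·log₂ q.
  −0.028·log₂(0.465) = 0.03093
  −0.014·log₂(0.142) = 0.03942
  −0.958·log₂(0.393) = 1.29081
H(P,Q) = 1.3612 bits.

1.3612 bits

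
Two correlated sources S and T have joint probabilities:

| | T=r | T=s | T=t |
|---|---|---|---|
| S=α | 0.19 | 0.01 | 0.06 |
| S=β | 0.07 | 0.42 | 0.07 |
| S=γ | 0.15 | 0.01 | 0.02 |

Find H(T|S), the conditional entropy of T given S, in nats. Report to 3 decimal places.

Marginals: p(S) = (0.2600, 0.5600, 0.1800), p(T) = (0.4100, 0.4400, 0.1500).
H(T|S) = Σ p(S) · H(T|S=·).
  S=α: p=0.2600, H(T|S=α) = 0.6929
  S=β: p=0.5600, H(T|S=β) = 0.7356
  S=γ: p=0.1800, H(T|S=γ) = 0.5566
Weighted sum = 0.692 nats.

0.692 nats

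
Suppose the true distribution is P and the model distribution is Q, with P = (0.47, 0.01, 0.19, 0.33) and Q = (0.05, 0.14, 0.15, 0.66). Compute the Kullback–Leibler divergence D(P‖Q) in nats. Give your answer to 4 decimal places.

0.8429 nats

D(P‖Q) = Σ p·ln(p/q).
  0.47·ln(0.47/0.05) = 1.05313
  0.01·ln(0.01/0.14) = -0.02639
  0.19·ln(0.19/0.15) = 0.04491
  0.33·ln(0.33/0.66) = -0.22874
D(P‖Q) = 0.8429 nats.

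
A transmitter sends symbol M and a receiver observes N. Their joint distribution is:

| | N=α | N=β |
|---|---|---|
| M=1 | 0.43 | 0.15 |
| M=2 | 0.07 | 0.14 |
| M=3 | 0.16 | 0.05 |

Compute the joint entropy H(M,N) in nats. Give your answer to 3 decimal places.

1.552 nats

H(M,N) = −Σ p(x,y)·ln p(x,y) over all 6 cells.
  cell (1,α): −0.43·ln0.43 = 0.3629
  cell (1,β): −0.15·ln0.15 = 0.2846
  cell (2,α): −0.07·ln0.07 = 0.1861
  cell (2,β): −0.14·ln0.14 = 0.2753
  cell (3,α): −0.16·ln0.16 = 0.2932
  cell (3,β): −0.05·ln0.05 = 0.1498
Sum = 1.552 nats.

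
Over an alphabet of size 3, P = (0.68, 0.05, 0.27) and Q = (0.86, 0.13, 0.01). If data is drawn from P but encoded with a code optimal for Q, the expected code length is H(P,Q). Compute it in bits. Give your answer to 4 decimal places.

H(P,Q) = −Σ p·log₂ q.
  −0.68·log₂(0.86) = 0.14796
  −0.05·log₂(0.13) = 0.14717
  −0.27·log₂(0.01) = 1.79384
H(P,Q) = 2.0890 bits.

2.0890 bits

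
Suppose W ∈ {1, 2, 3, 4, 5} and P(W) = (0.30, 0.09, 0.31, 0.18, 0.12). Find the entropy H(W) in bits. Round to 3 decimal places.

H(W) = −Σ p·log₂ p.
  −(0.30)·log₂(0.30) = 0.5211
  −(0.09)·log₂(0.09) = 0.3127
  −(0.31)·log₂(0.31) = 0.5238
  −(0.18)·log₂(0.18) = 0.4453
  −(0.12)·log₂(0.12) = 0.3671
Sum: 0.5211 + 0.3127 + 0.5238 + 0.4453 + 0.3671 = 2.170 bits.

2.170 bits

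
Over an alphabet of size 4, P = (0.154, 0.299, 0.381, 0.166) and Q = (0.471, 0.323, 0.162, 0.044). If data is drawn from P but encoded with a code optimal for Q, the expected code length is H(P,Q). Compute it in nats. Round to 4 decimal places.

1.6658 nats

H(P,Q) = −Σ p·ln q.
  −0.154·ln(0.471) = 0.11595
  −0.299·ln(0.323) = 0.33790
  −0.381·ln(0.162) = 0.69348
  −0.166·ln(0.044) = 0.51851
H(P,Q) = 1.6658 nats.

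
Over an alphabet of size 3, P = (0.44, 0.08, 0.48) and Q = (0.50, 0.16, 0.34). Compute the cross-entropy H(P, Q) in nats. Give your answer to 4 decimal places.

0.9694 nats

H(P,Q) = −Σ p·ln q.
  −0.44·ln(0.50) = 0.30498
  −0.08·ln(0.16) = 0.14661
  −0.48·ln(0.34) = 0.51783
H(P,Q) = 0.9694 nats.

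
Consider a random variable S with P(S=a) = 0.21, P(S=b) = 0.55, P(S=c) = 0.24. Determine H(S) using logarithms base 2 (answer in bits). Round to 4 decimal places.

H(S) = −Σ p·log₂ p.
  −(0.21)·log₂(0.21) = 0.47282
  −(0.55)·log₂(0.55) = 0.47437
  −(0.24)·log₂(0.24) = 0.49413
Sum: 0.47282 + 0.47437 + 0.49413 = 1.4413 bits.

1.4413 bits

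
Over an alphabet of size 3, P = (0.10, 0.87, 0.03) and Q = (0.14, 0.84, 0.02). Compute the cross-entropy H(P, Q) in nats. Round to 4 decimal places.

H(P,Q) = −Σ p·ln q.
  −0.10·ln(0.14) = 0.19661
  −0.87·ln(0.84) = 0.15169
  −0.03·ln(0.02) = 0.11736
H(P,Q) = 0.4657 nats.

0.4657 nats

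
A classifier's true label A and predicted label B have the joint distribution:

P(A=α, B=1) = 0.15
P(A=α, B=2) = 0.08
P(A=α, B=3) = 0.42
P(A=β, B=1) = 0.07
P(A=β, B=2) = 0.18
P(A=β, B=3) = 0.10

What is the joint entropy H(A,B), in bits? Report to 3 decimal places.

H(A,B) = −Σ p(x,y)·log₂ p(x,y) over all 6 cells.
  cell (α,1): −0.15·log₂0.15 = 0.4105
  cell (α,2): −0.08·log₂0.08 = 0.2915
  cell (α,3): −0.42·log₂0.42 = 0.5256
  cell (β,1): −0.07·log₂0.07 = 0.2686
  cell (β,2): −0.18·log₂0.18 = 0.4453
  cell (β,3): −0.10·log₂0.10 = 0.3322
Sum = 2.274 bits.

2.274 bits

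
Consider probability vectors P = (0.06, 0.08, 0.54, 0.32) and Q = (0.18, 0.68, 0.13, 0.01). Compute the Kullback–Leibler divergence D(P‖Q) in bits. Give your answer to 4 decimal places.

D(P‖Q) = Σ p·log₂(p/q).
  0.06·log₂(0.06/0.18) = -0.09510
  0.08·log₂(0.08/0.68) = -0.24700
  0.54·log₂(0.54/0.13) = 1.10940
  0.32·log₂(0.32/0.01) = 1.60000
D(P‖Q) = 2.3673 bits.

2.3673 bits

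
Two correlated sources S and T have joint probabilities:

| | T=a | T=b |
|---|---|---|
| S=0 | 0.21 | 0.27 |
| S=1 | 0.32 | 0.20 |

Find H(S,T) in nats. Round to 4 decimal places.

1.3678 nats

H(S,T) = −Σ p(x,y)·ln p(x,y) over all 4 cells.
  cell (0,a): −0.21·ln0.21 = 0.32774
  cell (0,b): −0.27·ln0.27 = 0.35352
  cell (1,a): −0.32·ln0.32 = 0.36462
  cell (1,b): −0.20·ln0.20 = 0.32189
Sum = 1.3678 nats.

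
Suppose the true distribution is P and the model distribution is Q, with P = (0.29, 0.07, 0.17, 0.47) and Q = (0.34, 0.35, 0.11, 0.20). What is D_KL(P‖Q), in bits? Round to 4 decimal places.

D(P‖Q) = Σ p·log₂(p/q).
  0.29·log₂(0.29/0.34) = -0.06655
  0.07·log₂(0.07/0.35) = -0.16253
  0.17·log₂(0.17/0.11) = 0.10677
  0.47·log₂(0.47/0.20) = 0.57935
D(P‖Q) = 0.4570 bits.

0.4570 bits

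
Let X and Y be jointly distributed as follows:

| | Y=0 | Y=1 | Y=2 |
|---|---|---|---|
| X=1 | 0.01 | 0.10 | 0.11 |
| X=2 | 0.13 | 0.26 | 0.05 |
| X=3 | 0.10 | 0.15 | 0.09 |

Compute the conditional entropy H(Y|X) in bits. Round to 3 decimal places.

1.377 bits

Chain rule: H(Y|X) = H(X,Y) − H(X).
Marginals: p(X) = (0.2200, 0.4400, 0.3400), p(Y) = (0.2400, 0.5100, 0.2500).
H(X,Y) = 2.9083 bits; H(X) = 1.5309 bits.
H(Y|X) = 2.9083 − 1.5309 = 1.377 bits.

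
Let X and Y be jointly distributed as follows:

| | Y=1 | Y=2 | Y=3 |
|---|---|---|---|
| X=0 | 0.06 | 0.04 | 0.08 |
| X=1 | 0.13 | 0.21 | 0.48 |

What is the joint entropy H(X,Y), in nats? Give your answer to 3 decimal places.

1.445 nats

H(X,Y) = −Σ p(x,y)·ln p(x,y) over all 6 cells.
  cell (0,1): −0.06·ln0.06 = 0.1688
  cell (0,2): −0.04·ln0.04 = 0.1288
  cell (0,3): −0.08·ln0.08 = 0.2021
  cell (1,1): −0.13·ln0.13 = 0.2652
  cell (1,2): −0.21·ln0.21 = 0.3277
  cell (1,3): −0.48·ln0.48 = 0.3523
Sum = 1.445 nats.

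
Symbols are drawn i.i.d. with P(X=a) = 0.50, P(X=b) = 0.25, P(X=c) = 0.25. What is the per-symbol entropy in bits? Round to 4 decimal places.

1.5000 bits

H(X) = −Σ p·log₂ p.
  −(0.50)·log₂(0.50) = 0.50000
  −(0.25)·log₂(0.25) = 0.50000
  −(0.25)·log₂(0.25) = 0.50000
Sum: 0.50000 + 0.50000 + 0.50000 = 1.5000 bits.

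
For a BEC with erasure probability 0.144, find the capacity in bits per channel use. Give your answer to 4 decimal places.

Binary erasure channel: capacity C = 1 − ε.
C = 1 − 0.144 = 0.8560 bits per channel use.

0.8560 bits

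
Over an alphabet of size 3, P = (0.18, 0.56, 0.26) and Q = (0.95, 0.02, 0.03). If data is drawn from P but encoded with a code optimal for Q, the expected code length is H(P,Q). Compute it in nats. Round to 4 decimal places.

H(P,Q) = −Σ p·ln q.
  −0.18·ln(0.95) = 0.00923
  −0.56·ln(0.02) = 2.19073
  −0.26·ln(0.03) = 0.91171
H(P,Q) = 3.1117 nats.

3.1117 nats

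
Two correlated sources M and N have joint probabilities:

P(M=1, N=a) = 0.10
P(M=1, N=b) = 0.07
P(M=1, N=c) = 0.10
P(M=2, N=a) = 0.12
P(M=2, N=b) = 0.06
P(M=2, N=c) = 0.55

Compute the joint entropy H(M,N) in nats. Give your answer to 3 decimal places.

1.399 nats

H(M,N) = −Σ p(x,y)·ln p(x,y) over all 6 cells.
  cell (1,a): −0.10·ln0.10 = 0.2303
  cell (1,b): −0.07·ln0.07 = 0.1861
  cell (1,c): −0.10·ln0.10 = 0.2303
  cell (2,a): −0.12·ln0.12 = 0.2544
  cell (2,b): −0.06·ln0.06 = 0.1688
  cell (2,c): −0.55·ln0.55 = 0.3288
Sum = 1.399 nats.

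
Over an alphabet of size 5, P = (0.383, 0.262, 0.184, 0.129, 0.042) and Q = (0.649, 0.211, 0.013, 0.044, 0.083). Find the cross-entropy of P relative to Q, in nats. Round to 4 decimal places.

H(P,Q) = −Σ p·ln q.
  −0.383·ln(0.649) = 0.16558
  −0.262·ln(0.211) = 0.40765
  −0.184·ln(0.013) = 0.79908
  −0.129·ln(0.044) = 0.40294
  −0.042·ln(0.083) = 0.10453
H(P,Q) = 1.8798 nats.

1.8798 nats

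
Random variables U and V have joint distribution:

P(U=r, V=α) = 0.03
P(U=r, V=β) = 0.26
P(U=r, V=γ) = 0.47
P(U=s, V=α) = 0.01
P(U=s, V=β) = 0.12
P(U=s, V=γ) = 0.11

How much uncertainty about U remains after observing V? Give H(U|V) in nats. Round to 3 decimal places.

0.541 nats

Chain rule: H(U|V) = H(U,V) − H(V).
Marginals: p(U) = (0.7600, 0.2400), p(V) = (0.0400, 0.3800, 0.5800).
H(U,V) = 1.3536 nats; H(V) = 0.8124 nats.
H(U|V) = 1.3536 − 0.8124 = 0.541 nats.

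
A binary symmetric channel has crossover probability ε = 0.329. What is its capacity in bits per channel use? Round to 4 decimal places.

0.0861 bits

Binary symmetric channel: C = 1 − h₂(ε) where h₂ is the binary entropy function.
h₂(0.329) = −0.329·log₂0.329 − 0.671·log₂0.671 = 0.9139.
C = 1 − 0.9139 = 0.0861 bits per channel use.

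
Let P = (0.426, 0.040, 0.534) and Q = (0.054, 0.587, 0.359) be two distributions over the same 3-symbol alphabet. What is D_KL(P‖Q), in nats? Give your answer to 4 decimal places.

D(P‖Q) = Σ p·ln(p/q).
  0.426·ln(0.426/0.054) = 0.87988
  0.040·ln(0.040/0.587) = -0.10745
  0.534·ln(0.534/0.359) = 0.21204
D(P‖Q) = 0.9845 nats.

0.9845 nats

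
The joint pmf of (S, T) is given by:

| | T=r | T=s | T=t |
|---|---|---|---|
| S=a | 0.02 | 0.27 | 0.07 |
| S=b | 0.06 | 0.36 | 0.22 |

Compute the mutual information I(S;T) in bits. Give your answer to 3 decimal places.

Marginals: p(S) = (0.3600, 0.6400), p(T) = (0.0800, 0.6300, 0.2900).
I(S;T) = Σ p(x,y)·log₂[p(x,y)/(p(x)p(y))].
  (a,r): 0.02·log₂(0.6944) = -0.0105
  (a,s): 0.27·log₂(1.1905) = 0.0679
  (a,t): 0.07·log₂(0.6705) = -0.0404
  (b,r): 0.06·log₂(1.1719) = 0.0137
  (b,s): 0.36·log₂(0.8929) = -0.0589
  (b,t): 0.22·log₂(1.1853) = 0.0540
Sum = 0.026 bits.

0.026 bits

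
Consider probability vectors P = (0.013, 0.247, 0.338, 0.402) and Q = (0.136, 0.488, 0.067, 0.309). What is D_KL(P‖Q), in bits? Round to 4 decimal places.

D(P‖Q) = Σ p·log₂(p/q).
  0.013·log₂(0.013/0.136) = -0.04403
  0.247·log₂(0.247/0.488) = -0.24265
  0.338·log₂(0.338/0.067) = 0.78916
  0.402·log₂(0.402/0.309) = 0.15259
D(P‖Q) = 0.6551 bits.

0.6551 bits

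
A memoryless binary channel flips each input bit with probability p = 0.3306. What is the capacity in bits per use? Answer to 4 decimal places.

Binary symmetric channel: C = 1 − h₂(ε) where h₂ is the binary entropy function.
h₂(0.3306) = −0.3306·log₂0.3306 − 0.6694·log₂0.6694 = 0.9155.
C = 1 − 0.9155 = 0.0845 bits per channel use.

0.0845 bits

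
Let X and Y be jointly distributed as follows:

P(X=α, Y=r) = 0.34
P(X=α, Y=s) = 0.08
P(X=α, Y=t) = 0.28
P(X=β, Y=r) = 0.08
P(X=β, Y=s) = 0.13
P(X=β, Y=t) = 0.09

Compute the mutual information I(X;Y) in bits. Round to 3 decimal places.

0.089 bits

Marginals: p(X) = (0.7000, 0.3000), p(Y) = (0.4200, 0.2100, 0.3700).
I(X;Y) = Σ p(x,y)·log₂[p(x,y)/(p(x)p(y))].
  (α,r): 0.34·log₂(1.1565) = 0.0713
  (α,s): 0.08·log₂(0.5442) = -0.0702
  (α,t): 0.28·log₂(1.0811) = 0.0315
  (β,r): 0.08·log₂(0.6349) = -0.0524
  (β,s): 0.13·log₂(2.0635) = 0.1359
  (β,t): 0.09·log₂(0.8108) = -0.0272
Sum = 0.089 bits.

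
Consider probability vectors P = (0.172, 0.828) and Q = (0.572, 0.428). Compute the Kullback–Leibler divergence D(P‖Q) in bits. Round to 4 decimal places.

D(P‖Q) = Σ p·log₂(p/q).
  0.172·log₂(0.172/0.572) = -0.29818
  0.828·log₂(0.828/0.428) = 0.78827
D(P‖Q) = 0.4901 bits.

0.4901 bits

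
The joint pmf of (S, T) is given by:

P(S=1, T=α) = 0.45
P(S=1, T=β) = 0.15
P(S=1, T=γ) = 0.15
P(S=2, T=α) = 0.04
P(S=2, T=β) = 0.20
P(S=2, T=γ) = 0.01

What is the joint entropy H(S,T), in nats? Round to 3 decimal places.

H(S,T) = −Σ p(x,y)·ln p(x,y) over all 6 cells.
  cell (1,α): −0.45·ln0.45 = 0.3593
  cell (1,β): −0.15·ln0.15 = 0.2846
  cell (1,γ): −0.15·ln0.15 = 0.2846
  cell (2,α): −0.04·ln0.04 = 0.1288
  cell (2,β): −0.20·ln0.20 = 0.3219
  cell (2,γ): −0.01·ln0.01 = 0.0461
Sum = 1.425 nats.

1.425 nats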